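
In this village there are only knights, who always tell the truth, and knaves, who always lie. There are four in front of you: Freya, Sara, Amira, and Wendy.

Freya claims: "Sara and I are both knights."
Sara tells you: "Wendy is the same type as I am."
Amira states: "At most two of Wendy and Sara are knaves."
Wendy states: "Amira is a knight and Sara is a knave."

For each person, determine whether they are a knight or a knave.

Regardless of anyone's role, Amira's statement is true, so Amira is a knight.
Consider Freya. Suppose Freya is a knight.
Then no assignment of the remaining roles makes every statement match its speaker's type — contradiction.
So Freya is a knave.
Consider Sara. Suppose Sara is a knight.
Then no assignment of the remaining roles makes every statement match its speaker's type — contradiction.
So Sara is a knave.
With that fixed, Wendy's statement is true, so Wendy is a knight.

Freya: knave, Sara: knave, Amira: knight, Wendy: knight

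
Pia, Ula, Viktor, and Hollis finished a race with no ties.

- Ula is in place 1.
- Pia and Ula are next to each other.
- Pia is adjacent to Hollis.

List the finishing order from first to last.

From clue 1: Ula → place 1.
From clues 1–2: Pia → place 2.
From clues 1–3: Hollis → place 3, Viktor → place 4.

Ula, Pia, Hollis, Viktor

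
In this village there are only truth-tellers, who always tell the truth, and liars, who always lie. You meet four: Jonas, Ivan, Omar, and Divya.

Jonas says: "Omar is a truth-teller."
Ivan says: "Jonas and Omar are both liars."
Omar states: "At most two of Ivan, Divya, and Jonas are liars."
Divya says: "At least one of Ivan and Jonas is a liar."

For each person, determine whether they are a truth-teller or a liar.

Consider Jonas. Suppose Jonas is a liar.
Then no assignment of the remaining roles makes every statement match its speaker's type — contradiction.
So Jonas is a truth-teller.
With that fixed, Ivan's statement is false, so Ivan is a liar.
With that fixed, Omar's statement is true, so Omar is a truth-teller.
With that fixed, Divya's statement is true, so Divya is a truth-teller.

Jonas: truth-teller, Ivan: liar, Omar: truth-teller, Divya: truth-teller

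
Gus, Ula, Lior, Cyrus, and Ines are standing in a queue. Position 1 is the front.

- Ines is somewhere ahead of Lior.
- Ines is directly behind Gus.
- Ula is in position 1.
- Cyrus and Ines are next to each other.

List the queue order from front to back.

Ula, Gus, Ines, Cyrus, Lior

From clue 1: Lior is in {2,3,4,5}.
From clues 1–2: Gus is in {1,2,3}.
From clues 1–3: Ula → position 1.
From clues 1–4: Gus → position 2, Ines → position 3, Cyrus → position 4, Lior → position 5.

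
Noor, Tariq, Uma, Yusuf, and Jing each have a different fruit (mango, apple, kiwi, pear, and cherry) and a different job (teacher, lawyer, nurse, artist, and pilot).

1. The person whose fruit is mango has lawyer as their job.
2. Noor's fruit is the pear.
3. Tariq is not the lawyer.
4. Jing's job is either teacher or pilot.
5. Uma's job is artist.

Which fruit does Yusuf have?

mango

With clues 1–2, pear is impossible for Yusuf's fruit.
With clues 1–5, apple, cherry, and kiwi are impossible for Yusuf's fruit.
That leaves mango.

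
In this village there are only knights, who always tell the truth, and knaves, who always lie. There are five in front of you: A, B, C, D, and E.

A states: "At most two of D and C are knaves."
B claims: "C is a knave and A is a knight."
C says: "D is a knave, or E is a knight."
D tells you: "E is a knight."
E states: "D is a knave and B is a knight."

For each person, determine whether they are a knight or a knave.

A: knight, B: knave, C: knight, D: knave, E: knave

Regardless of anyone's role, A's statement is true, so A is a knight.
Consider B. Suppose B is a knight.
Then no assignment of the remaining roles makes every statement match its speaker's type — contradiction.
So B is a knave.
With that fixed, E's statement is false, so E is a knave.
With that fixed, D's statement is false, so D is a knave.
With that fixed, C's statement is true, so C is a knight.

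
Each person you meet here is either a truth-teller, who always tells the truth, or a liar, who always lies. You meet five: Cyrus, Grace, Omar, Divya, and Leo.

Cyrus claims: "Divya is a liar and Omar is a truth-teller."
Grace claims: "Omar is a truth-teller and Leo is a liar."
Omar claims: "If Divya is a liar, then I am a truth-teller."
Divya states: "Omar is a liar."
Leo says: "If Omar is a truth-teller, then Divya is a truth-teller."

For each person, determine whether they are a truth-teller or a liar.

Consider Cyrus. Suppose Cyrus is a liar.
Then no assignment of the remaining roles makes every statement match its speaker's type — contradiction.
So Cyrus is a truth-teller.
Consider Grace. Suppose Grace is a liar.
Then no assignment of the remaining roles makes every statement match its speaker's type — contradiction.
So Grace is a truth-teller.
Consider Omar. Suppose Omar is a liar.
Then Cyrus's statement comes out false, contradicting Cyrus being a truth-teller.
So Omar is a truth-teller.
With that fixed, Divya's statement is false, so Divya is a liar.
With that fixed, Leo's statement is false, so Leo is a liar.

Cyrus: truth-teller, Grace: truth-teller, Omar: truth-teller, Divya: liar, Leo: liar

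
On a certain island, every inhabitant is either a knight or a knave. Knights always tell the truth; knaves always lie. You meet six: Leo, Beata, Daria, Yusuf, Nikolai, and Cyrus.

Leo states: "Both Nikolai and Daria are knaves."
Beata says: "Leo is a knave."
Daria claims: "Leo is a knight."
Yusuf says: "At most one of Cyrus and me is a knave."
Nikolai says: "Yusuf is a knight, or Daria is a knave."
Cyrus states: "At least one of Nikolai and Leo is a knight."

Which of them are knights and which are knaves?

Leo: knave, Beata: knight, Daria: knave, Yusuf: knight, Nikolai: knight, Cyrus: knight

Consider Leo. Suppose Leo is a knight.
Then no assignment of the remaining roles makes every statement match its speaker's type — contradiction.
So Leo is a knave.
With that fixed, Beata's statement is true, so Beata is a knight.
With that fixed, Daria's statement is false, so Daria is a knave.
With that fixed, Nikolai's statement is true, so Nikolai is a knight.
With that fixed, Cyrus's statement is true, so Cyrus is a knight.
With that fixed, Yusuf's statement is true, so Yusuf is a knight.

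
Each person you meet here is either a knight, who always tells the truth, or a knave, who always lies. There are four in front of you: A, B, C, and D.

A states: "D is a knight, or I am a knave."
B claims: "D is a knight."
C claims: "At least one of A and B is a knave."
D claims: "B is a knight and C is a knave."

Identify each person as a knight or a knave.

A: knight, B: knight, C: knave, D: knight

Consider A. Suppose A is a knave.
Then A's own statement would have to be false, but it can't be — contradiction.
So A is a knight.
Consider B. Suppose B is a knave.
Then no assignment of the remaining roles makes every statement match its speaker's type — contradiction.
So B is a knight.
With that fixed, C's statement is false, so C is a knave.
With that fixed, D's statement is true, so D is a knight.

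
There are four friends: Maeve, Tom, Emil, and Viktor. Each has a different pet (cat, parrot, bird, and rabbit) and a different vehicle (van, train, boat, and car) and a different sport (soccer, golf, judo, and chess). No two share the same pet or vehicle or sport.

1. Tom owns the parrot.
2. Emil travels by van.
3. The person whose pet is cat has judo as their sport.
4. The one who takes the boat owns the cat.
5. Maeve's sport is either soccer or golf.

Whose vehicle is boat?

Viktor

With clues 1–2, Emil is impossible for the one with vehicle boat.
With clues 1–4, Tom is impossible for the one with vehicle boat.
With clues 1–5, Maeve is impossible for the one with vehicle boat.
That leaves Viktor.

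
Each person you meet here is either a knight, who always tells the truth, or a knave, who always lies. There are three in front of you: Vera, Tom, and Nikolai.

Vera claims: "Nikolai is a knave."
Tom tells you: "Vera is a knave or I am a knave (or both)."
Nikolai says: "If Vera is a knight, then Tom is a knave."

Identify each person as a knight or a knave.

Vera: knave, Tom: knight, Nikolai: knight

Consider Vera. Suppose Vera is a knight.
Then whichever role Tom has, Tom's statement has the wrong truth value — contradiction.
So Vera is a knave.
With that fixed, Tom's statement is true, so Tom is a knight.
With that fixed, Nikolai's statement is true, so Nikolai is a knight.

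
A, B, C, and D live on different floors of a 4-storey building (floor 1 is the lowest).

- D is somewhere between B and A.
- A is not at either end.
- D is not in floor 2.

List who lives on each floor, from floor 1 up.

C, A, D, B

From clue 1: D is in {2,3}.
From clues 1–2: A is in {2,3}.
From clues 1–3: C → floor 1, A → floor 2, D → floor 3, B → floor 4.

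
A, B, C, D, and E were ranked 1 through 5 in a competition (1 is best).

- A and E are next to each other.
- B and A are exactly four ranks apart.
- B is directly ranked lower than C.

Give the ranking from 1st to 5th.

A, E, D, C, B

From clues 1–2: A is in {1,5}.
From clues 1–3: A → rank 1, E → rank 2, D → rank 3, C → rank 4, B → rank 5.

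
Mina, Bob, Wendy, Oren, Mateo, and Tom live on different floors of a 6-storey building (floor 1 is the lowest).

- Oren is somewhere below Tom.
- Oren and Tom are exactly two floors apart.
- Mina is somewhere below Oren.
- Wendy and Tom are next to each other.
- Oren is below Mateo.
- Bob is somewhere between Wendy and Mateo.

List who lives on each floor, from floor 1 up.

From clue 1: Oren is in {1,2,3,4,5}.
From clues 1–2: Oren is in {1,2,3,4}.
From clues 1–3: Mina is in {1,2,3}.
From clues 1–5: Mina is in {1,2}.
From clues 1–6: Mina → floor 1, Oren → floor 2, Wendy → floor 3, Tom → floor 4, Bob → floor 5, Mateo → floor 6.

Mina, Oren, Wendy, Tom, Bob, Mateo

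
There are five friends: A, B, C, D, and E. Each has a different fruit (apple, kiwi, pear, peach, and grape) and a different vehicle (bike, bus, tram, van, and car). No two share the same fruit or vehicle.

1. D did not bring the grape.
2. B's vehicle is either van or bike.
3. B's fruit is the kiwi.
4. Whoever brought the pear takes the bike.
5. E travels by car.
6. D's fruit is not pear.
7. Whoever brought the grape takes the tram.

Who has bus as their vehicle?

D

With clues 1–2, B is impossible for the one with vehicle bus.
With clues 1–5, E is impossible for the one with vehicle bus.
With clues 1–7, A and C are impossible for the one with vehicle bus.
That leaves D.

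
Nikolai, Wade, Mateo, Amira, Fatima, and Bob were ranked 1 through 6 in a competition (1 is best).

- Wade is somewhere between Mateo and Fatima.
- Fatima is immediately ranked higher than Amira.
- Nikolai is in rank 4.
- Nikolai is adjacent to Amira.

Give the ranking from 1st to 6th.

Bob, Fatima, Amira, Nikolai, Wade, Mateo

From clue 1: Wade is in {2,3,4,5}.
From clues 1–3: Nikolai → rank 4.
From clues 1–4: Bob → rank 1, Fatima → rank 2, Amira → rank 3, Wade → rank 5, Mateo → rank 6.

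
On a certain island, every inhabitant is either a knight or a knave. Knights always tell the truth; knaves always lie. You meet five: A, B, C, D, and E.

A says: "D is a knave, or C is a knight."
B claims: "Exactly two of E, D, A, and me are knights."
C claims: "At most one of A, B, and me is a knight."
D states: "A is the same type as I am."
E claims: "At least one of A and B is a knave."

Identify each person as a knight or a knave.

Consider A. Suppose A is a knave.
Then whichever role D has, D's statement has the wrong truth value — contradiction.
So A is a knight.
Consider B. Suppose B is a knave.
Then whichever role C has, C's statement has the wrong truth value — contradiction.
So B is a knight.
With that fixed, C's statement is false, so C is a knave.
With that fixed, E's statement is false, so E is a knave.
Consider D. Suppose D is a knight.
Then A's statement comes out false, contradicting A being a knight.
So D is a knave.

A: knight, B: knight, C: knave, D: knave, E: knave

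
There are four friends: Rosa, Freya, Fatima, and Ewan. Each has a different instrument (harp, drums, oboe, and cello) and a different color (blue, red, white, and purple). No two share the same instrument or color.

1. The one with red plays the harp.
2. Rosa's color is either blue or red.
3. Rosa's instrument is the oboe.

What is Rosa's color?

With clues 1–2, purple and white are impossible for Rosa's color.
With clues 1–3, red is impossible for Rosa's color.
That leaves blue.

blue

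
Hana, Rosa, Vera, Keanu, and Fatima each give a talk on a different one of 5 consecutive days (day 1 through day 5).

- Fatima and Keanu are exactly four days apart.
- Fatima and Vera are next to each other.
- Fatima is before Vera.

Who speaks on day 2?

With clue 1, Fatima and Keanu are ruled out for day 2.
With clues 1–3, Hana and Rosa are ruled out for day 2.
So day 2 is Vera.

Vera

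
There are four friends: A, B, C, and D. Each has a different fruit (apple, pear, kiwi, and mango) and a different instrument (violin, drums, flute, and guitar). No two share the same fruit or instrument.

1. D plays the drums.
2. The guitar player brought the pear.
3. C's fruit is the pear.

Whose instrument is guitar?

Clue 1 rules out D for the one with instrument guitar.
With clues 1–3, A and B are impossible for the one with instrument guitar.
That leaves C.

C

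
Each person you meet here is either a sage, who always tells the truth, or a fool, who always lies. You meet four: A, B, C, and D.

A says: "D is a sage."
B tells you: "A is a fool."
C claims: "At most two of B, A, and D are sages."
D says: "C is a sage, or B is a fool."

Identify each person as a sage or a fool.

Consider A. Suppose A is a fool.
Then no assignment of the remaining roles makes every statement match its speaker's type — contradiction.
So A is a sage.
With that fixed, B's statement is false, so B is a fool.
With that fixed, C's statement is true, so C is a sage.
With that fixed, D's statement is true, so D is a sage.

A: sage, B: fool, C: sage, D: sage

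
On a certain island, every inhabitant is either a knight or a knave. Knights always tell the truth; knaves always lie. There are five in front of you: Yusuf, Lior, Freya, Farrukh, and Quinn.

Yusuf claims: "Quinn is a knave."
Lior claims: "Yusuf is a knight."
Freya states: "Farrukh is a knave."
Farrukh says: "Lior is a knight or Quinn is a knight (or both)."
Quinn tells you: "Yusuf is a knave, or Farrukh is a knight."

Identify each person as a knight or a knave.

Consider Yusuf. Suppose Yusuf is a knight.
Then no assignment of the remaining roles makes every statement match its speaker's type — contradiction.
So Yusuf is a knave.
With that fixed, Lior's statement is false, so Lior is a knave.
With that fixed, Quinn's statement is true, so Quinn is a knight.
With that fixed, Farrukh's statement is true, so Farrukh is a knight.
With that fixed, Freya's statement is false, so Freya is a knave.

Yusuf: knave, Lior: knave, Freya: knave, Farrukh: knight, Quinn: knight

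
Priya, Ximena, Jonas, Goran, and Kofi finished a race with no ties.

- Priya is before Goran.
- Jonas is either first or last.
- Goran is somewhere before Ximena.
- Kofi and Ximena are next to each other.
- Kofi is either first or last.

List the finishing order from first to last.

Jonas, Priya, Goran, Ximena, Kofi

From clue 1: Priya is in {1,2,3,4}.
From clues 1–2: Jonas is in {1,5}.
From clues 1–4: Priya is in {1,2}.
From clues 1–5: Jonas → place 1, Priya → place 2, Goran → place 3, Ximena → place 4, Kofi → place 5.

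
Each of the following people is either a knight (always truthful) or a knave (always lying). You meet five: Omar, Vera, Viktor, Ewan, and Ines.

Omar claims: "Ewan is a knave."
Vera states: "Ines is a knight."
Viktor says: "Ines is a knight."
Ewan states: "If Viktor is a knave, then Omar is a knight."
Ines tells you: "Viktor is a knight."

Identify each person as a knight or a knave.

Omar: knave, Vera: knight, Viktor: knight, Ewan: knight, Ines: knight

Consider Omar. Suppose Omar is a knight.
Then no assignment of the remaining roles makes every statement match its speaker's type — contradiction.
So Omar is a knave.
Consider Vera. Suppose Vera is a knave.
Then no assignment of the remaining roles makes every statement match its speaker's type — contradiction.
So Vera is a knight.
Consider Viktor. Suppose Viktor is a knave.
Then no assignment of the remaining roles makes every statement match its speaker's type — contradiction.
So Viktor is a knight.
With that fixed, Ewan's statement is true, so Ewan is a knight.
With that fixed, Ines's statement is true, so Ines is a knight.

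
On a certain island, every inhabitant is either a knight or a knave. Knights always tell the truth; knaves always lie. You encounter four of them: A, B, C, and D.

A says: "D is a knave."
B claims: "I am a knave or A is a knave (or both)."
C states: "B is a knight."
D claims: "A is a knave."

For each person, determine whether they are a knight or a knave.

A: knave, B: knight, C: knight, D: knight

Consider A. Suppose A is a knight.
Then whichever role B has, B's statement has the wrong truth value — contradiction.
So A is a knave.
With that fixed, B's statement is true, so B is a knight.
With that fixed, C's statement is true, so C is a knight.
With that fixed, D's statement is true, so D is a knight.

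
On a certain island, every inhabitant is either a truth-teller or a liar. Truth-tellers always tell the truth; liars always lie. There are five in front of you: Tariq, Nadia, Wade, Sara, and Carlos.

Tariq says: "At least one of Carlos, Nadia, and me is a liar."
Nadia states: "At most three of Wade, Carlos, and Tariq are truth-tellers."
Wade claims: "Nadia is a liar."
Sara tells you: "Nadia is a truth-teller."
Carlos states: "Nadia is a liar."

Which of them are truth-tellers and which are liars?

Regardless of anyone's role, Nadia's statement is true, so Nadia is a truth-teller.
With that fixed, Wade's statement is false, so Wade is a liar.
With that fixed, Sara's statement is true, so Sara is a truth-teller.
With that fixed, Carlos's statement is false, so Carlos is a liar.
With that fixed, Tariq's statement is true, so Tariq is a truth-teller.

Tariq: truth-teller, Nadia: truth-teller, Wade: liar, Sara: truth-teller, Carlos: liar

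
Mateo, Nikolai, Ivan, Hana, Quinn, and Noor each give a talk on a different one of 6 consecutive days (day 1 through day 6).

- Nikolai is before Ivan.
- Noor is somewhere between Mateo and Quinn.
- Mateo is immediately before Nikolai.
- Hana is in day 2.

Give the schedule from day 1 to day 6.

From clue 1: Nikolai is in {1,2,3,4,5}.
From clues 1–2: Noor is in {2,3,4,5}.
From clues 1–3: Mateo is in {1,2,3,4}.
From clues 1–4: Quinn → day 1, Hana → day 2, Noor → day 3, Mateo → day 4, Nikolai → day 5, Ivan → day 6.

Quinn, Hana, Noor, Mateo, Nikolai, Ivan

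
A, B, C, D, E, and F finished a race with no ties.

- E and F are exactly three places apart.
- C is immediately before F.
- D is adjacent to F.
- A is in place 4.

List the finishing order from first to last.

C, F, D, A, E, B

From clues 1–2: C is in {1,2,3,4,5}.
From clues 1–3: C is in {1,2,3,4}.
From clues 1–4: C → place 1, F → place 2, D → place 3, A → place 4, E → place 5, B → place 6.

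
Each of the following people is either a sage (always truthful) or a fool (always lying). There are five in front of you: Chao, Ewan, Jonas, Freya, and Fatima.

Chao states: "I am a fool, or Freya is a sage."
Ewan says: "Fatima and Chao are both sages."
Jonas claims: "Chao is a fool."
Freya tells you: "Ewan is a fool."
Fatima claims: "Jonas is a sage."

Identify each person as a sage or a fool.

Chao: sage, Ewan: fool, Jonas: fool, Freya: sage, Fatima: fool

Consider Chao. Suppose Chao is a fool.
Then Chao's own statement would have to be false, but it can't be — contradiction.
So Chao is a sage.
With that fixed, Jonas's statement is false, so Jonas is a fool.
With that fixed, Fatima's statement is false, so Fatima is a fool.
With that fixed, Ewan's statement is false, so Ewan is a fool.
With that fixed, Freya's statement is true, so Freya is a sage.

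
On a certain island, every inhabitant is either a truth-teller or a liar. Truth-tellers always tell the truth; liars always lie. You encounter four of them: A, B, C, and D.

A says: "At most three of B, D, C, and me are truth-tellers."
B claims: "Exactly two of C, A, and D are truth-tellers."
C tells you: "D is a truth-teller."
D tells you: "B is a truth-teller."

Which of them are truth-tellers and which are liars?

Consider A. Suppose A is a liar.
Then A's own statement would have to be false, but it can't be — contradiction.
So A is a truth-teller.
Consider B. Suppose B is a truth-teller.
Then no assignment of the remaining roles makes every statement match its speaker's type — contradiction.
So B is a liar.
With that fixed, D's statement is false, so D is a liar.
With that fixed, C's statement is false, so C is a liar.

A: truth-teller, B: liar, C: liar, D: liar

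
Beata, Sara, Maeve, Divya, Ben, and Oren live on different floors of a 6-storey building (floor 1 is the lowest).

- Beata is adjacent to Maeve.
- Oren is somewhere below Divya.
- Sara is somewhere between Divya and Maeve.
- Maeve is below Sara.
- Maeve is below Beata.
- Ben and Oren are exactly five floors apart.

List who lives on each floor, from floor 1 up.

From clues 1–2: Divya is in {2,3,4,5,6}.
From clues 1–3: Sara is in {3,4,5}.
From clues 1–4: Divya is in {5,6}.
From clues 1–6: Oren → floor 1, Maeve → floor 2, Beata → floor 3, Sara → floor 4, Divya → floor 5, Ben → floor 6.

Oren, Maeve, Beata, Sara, Divya, Ben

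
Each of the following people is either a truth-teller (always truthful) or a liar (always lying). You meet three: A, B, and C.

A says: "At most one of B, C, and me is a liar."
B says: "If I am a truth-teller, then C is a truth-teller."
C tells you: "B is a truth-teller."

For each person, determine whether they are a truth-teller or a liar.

A: truth-teller, B: truth-teller, C: truth-teller

Consider A. Suppose A is a liar.
Then no assignment of the remaining roles makes every statement match its speaker's type — contradiction.
So A is a truth-teller.
Consider B. Suppose B is a liar.
Then B's own statement would have to be false, but it can't be — contradiction.
So B is a truth-teller.
With that fixed, C's statement is true, so C is a truth-teller.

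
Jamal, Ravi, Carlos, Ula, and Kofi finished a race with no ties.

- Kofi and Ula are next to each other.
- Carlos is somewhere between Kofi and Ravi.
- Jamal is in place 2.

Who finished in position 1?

With clues 1–2, Carlos is ruled out for place 1.
With clues 1–3, Jamal, Kofi, and Ula are ruled out for place 1.
So place 1 is Ravi.

Ravi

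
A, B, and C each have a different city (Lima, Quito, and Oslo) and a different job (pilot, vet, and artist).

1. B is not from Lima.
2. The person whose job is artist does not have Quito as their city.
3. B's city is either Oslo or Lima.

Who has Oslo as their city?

B

With clues 1–3, A and C are impossible for the one with city Oslo.
That leaves B.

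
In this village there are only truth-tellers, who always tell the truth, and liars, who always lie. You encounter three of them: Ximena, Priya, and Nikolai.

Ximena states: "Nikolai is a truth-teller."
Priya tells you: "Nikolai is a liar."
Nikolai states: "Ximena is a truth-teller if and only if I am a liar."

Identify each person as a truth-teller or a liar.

Ximena: liar, Priya: truth-teller, Nikolai: liar

Consider Ximena. Suppose Ximena is a truth-teller.
Then whichever role Nikolai has, Nikolai's statement has the wrong truth value — contradiction.
So Ximena is a liar.
Consider Priya. Suppose Priya is a liar.
Then no assignment of the remaining roles makes every statement match its speaker's type — contradiction.
So Priya is a truth-teller.
Consider Nikolai. Suppose Nikolai is a truth-teller.
Then Ximena's statement comes out true, contradicting Ximena being a liar.
So Nikolai is a liar.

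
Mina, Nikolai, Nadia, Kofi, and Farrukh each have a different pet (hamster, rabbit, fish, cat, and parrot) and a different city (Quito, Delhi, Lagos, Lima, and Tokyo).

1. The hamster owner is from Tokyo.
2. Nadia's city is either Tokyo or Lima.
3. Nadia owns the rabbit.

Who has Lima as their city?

With clues 1–3, Farrukh, Kofi, Mina, and Nikolai are impossible for the one with city Lima.
That leaves Nadia.

Nadia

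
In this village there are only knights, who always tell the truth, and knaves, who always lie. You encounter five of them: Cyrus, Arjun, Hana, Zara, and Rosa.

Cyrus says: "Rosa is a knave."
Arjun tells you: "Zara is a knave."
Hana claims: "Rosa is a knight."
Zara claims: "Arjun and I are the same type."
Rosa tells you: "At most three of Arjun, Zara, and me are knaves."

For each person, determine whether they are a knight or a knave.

Cyrus: knave, Arjun: knight, Hana: knight, Zara: knave, Rosa: knight

Regardless of anyone's role, Rosa's statement is true, so Rosa is a knight.
With that fixed, Cyrus's statement is false, so Cyrus is a knave.
With that fixed, Hana's statement is true, so Hana is a knight.
Consider Arjun. Suppose Arjun is a knave.
Then whichever role Zara has, Zara's statement has the wrong truth value — contradiction.
So Arjun is a knight.
Consider Zara. Suppose Zara is a knight.
Then Arjun's statement comes out false, contradicting Arjun being a knight.
So Zara is a knave.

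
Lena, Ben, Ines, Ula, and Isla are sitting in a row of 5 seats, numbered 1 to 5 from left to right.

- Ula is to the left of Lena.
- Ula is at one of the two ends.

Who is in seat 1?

Ula

With clue 1, Lena is ruled out for seat 1.
With clues 1–2, Ben, Ines, and Isla are ruled out for seat 1.
So seat 1 is Ula.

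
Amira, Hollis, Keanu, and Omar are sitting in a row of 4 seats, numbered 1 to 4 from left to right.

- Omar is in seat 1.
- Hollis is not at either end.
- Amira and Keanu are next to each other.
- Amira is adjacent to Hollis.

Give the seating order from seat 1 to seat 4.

From clue 1: Omar → seat 1.
From clues 1–2: Hollis is in {2,3}.
From clues 1–3: Hollis → seat 2.
From clues 1–4: Amira → seat 3, Keanu → seat 4.

Omar, Hollis, Amira, Keanu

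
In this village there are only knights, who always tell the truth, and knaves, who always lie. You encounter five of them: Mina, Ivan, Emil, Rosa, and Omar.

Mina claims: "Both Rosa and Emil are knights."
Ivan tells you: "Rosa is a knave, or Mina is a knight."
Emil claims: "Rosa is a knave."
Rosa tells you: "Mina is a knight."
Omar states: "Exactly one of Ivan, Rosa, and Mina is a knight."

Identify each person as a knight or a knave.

Consider Mina. Suppose Mina is a knight.
Then no assignment of the remaining roles makes every statement match its speaker's type — contradiction.
So Mina is a knave.
With that fixed, Rosa's statement is false, so Rosa is a knave.
With that fixed, Ivan's statement is true, so Ivan is a knight.
With that fixed, Emil's statement is true, so Emil is a knight.
With that fixed, Omar's statement is true, so Omar is a knight.

Mina: knave, Ivan: knight, Emil: knight, Rosa: knave, Omar: knight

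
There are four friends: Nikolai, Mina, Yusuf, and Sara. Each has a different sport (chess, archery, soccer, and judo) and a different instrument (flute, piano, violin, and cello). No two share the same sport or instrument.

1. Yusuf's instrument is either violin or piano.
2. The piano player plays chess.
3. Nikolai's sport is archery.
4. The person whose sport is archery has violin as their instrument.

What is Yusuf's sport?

chess

With clues 1–3, archery is impossible for Yusuf's sport.
With clues 1–4, judo and soccer are impossible for Yusuf's sport.
That leaves chess.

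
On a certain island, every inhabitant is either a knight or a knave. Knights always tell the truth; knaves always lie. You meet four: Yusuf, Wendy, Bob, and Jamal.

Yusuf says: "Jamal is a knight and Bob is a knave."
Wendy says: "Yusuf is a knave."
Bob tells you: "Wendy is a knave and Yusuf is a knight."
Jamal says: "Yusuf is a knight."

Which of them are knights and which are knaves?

Yusuf: knave, Wendy: knight, Bob: knave, Jamal: knave

Consider Yusuf. Suppose Yusuf is a knight.
Then no assignment of the remaining roles makes every statement match its speaker's type — contradiction.
So Yusuf is a knave.
With that fixed, Wendy's statement is true, so Wendy is a knight.
With that fixed, Bob's statement is false, so Bob is a knave.
With that fixed, Jamal's statement is false, so Jamal is a knave.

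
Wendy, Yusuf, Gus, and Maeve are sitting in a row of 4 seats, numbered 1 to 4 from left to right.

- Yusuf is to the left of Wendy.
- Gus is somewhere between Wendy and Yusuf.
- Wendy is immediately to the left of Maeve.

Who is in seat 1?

With clue 1, Wendy is ruled out for seat 1.
With clues 1–2, Gus is ruled out for seat 1.
With clues 1–3, Maeve is ruled out for seat 1.
So seat 1 is Yusuf.

Yusuf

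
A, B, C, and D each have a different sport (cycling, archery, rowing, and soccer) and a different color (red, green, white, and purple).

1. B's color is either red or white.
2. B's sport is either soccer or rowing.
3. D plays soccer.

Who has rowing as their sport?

With clues 1–3, A, C, and D are impossible for the one with sport rowing.
That leaves B.

B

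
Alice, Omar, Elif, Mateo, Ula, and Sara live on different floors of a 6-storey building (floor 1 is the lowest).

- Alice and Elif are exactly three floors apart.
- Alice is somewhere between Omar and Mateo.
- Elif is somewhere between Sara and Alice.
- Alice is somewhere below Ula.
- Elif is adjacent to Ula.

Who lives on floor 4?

With clues 1–2, Elif is ruled out for floor 4.
With clues 1–3, Alice and Sara are ruled out for floor 4.
With clues 1–5, Mateo and Omar are ruled out for floor 4.
So floor 4 is Ula.

Ula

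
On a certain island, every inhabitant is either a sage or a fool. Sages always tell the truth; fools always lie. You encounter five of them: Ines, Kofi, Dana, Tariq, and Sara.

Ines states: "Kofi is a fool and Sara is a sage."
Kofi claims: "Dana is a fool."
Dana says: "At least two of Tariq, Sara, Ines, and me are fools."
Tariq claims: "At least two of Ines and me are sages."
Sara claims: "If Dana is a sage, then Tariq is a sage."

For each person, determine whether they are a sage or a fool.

Ines: fool, Kofi: fool, Dana: sage, Tariq: fool, Sara: fool

Consider Ines. Suppose Ines is a sage.
Then no assignment of the remaining roles makes every statement match its speaker's type — contradiction.
So Ines is a fool.
With that fixed, Tariq's statement is false, so Tariq is a fool.
With that fixed, Dana's statement is true, so Dana is a sage.
With that fixed, Sara's statement is false, so Sara is a fool.
With that fixed, Kofi's statement is false, so Kofi is a fool.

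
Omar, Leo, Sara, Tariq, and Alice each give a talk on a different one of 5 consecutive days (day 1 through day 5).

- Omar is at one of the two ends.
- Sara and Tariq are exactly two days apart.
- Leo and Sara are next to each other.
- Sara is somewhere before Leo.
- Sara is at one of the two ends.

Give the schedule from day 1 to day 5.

From clue 1: Omar is in {1,5}.
From clues 1–5: Sara → day 1, Leo → day 2, Tariq → day 3, Alice → day 4, Omar → day 5.

Sara, Leo, Tariq, Alice, Omar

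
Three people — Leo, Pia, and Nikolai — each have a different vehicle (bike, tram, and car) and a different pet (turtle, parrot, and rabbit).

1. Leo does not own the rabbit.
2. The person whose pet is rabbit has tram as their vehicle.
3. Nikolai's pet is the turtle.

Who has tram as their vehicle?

With clues 1–2, Leo is impossible for the one with vehicle tram.
With clues 1–3, Nikolai is impossible for the one with vehicle tram.
That leaves Pia.

Pia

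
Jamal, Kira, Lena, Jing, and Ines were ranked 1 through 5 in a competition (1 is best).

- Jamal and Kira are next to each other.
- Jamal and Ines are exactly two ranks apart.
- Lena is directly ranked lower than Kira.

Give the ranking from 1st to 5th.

Ines, Jing, Jamal, Kira, Lena

From clues 1–3: Ines → rank 1, Jing → rank 2, Jamal → rank 3, Kira → rank 4, Lena → rank 5.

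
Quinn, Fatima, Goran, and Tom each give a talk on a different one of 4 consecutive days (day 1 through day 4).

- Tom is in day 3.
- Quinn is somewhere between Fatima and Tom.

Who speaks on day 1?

With clue 1, Tom is ruled out for day 1.
With clues 1–2, Goran and Quinn are ruled out for day 1.
So day 1 is Fatima.

Fatima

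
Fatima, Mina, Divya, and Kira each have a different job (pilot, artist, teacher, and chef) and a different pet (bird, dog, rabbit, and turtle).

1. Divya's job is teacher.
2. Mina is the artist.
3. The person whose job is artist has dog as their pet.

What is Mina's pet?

dog

With clues 1–3, bird, rabbit, and turtle are impossible for Mina's pet.
That leaves dog.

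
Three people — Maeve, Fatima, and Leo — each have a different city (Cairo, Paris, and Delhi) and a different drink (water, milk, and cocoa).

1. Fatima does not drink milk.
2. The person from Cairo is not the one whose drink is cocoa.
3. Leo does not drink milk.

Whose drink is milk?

Maeve

Clue 1 rules out Fatima for the one with drink milk.
With clues 1–3, Leo is impossible for the one with drink milk.
That leaves Maeve.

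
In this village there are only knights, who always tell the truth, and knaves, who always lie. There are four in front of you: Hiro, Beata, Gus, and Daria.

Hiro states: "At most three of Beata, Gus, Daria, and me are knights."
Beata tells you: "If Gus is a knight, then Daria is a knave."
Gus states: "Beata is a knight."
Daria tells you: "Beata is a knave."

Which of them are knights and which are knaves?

Hiro: knight, Beata: knight, Gus: knight, Daria: knave

Consider Hiro. Suppose Hiro is a knave.
Then Hiro's own statement would have to be false, but it can't be — contradiction.
So Hiro is a knight.
Consider Beata. Suppose Beata is a knave.
Then no assignment of the remaining roles makes every statement match its speaker's type — contradiction.
So Beata is a knight.
With that fixed, Gus's statement is true, so Gus is a knight.
With that fixed, Daria's statement is false, so Daria is a knave.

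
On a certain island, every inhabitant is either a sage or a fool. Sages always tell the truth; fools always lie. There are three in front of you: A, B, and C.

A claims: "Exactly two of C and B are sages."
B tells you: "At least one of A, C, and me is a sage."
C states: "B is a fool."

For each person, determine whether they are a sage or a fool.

A: fool, B: sage, C: fool

Consider A. Suppose A is a sage.
Then no assignment of the remaining roles makes every statement match its speaker's type — contradiction.
So A is a fool.
Consider B. Suppose B is a fool.
Then no assignment of the remaining roles makes every statement match its speaker's type — contradiction.
So B is a sage.
With that fixed, C's statement is false, so C is a fool.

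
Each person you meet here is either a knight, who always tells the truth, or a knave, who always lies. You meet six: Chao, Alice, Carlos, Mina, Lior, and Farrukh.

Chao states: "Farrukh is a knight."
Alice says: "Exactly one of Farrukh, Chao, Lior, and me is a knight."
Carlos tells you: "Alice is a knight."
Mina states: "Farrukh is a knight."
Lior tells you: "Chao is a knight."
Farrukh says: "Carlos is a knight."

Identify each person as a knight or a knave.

Consider Chao. Suppose Chao is a knight.
Then no assignment of the remaining roles makes every statement match its speaker's type — contradiction.
So Chao is a knave.
With that fixed, Lior's statement is false, so Lior is a knave.
Consider Alice. Suppose Alice is a knight.
Then no assignment of the remaining roles makes every statement match its speaker's type — contradiction.
So Alice is a knave.
With that fixed, Carlos's statement is false, so Carlos is a knave.
With that fixed, Farrukh's statement is false, so Farrukh is a knave.
With that fixed, Mina's statement is false, so Mina is a knave.

Chao: knave, Alice: knave, Carlos: knave, Mina: knave, Lior: knave, Farrukh: knave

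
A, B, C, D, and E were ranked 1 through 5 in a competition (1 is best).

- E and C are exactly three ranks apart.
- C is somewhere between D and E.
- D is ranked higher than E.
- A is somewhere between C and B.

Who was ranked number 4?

B

With clues 1–2, D and E are ruled out for rank 4.
With clues 1–3, C is ruled out for rank 4.
With clues 1–4, A is ruled out for rank 4.
So rank 4 is B.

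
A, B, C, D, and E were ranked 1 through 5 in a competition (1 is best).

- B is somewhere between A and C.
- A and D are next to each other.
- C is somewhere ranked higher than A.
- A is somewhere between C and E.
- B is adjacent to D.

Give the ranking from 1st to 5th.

From clue 1: B is in {2,3,4}.
From clues 1–3: B is in {2,3}.
From clues 1–4: C → rank 1, B → rank 2, E → rank 5.
From clues 1–5: D → rank 3, A → rank 4.

C, B, D, A, E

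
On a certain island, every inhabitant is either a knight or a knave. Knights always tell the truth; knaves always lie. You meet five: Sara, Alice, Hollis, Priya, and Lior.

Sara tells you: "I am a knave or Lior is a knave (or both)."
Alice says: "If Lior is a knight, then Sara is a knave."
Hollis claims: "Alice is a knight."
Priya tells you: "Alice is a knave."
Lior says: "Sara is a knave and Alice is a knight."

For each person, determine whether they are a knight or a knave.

Sara: knight, Alice: knight, Hollis: knight, Priya: knave, Lior: knave

Consider Sara. Suppose Sara is a knave.
Then Sara's own statement would have to be false, but it can't be — contradiction.
So Sara is a knight.
With that fixed, Lior's statement is false, so Lior is a knave.
With that fixed, Alice's statement is true, so Alice is a knight.
With that fixed, Hollis's statement is true, so Hollis is a knight.
With that fixed, Priya's statement is false, so Priya is a knave.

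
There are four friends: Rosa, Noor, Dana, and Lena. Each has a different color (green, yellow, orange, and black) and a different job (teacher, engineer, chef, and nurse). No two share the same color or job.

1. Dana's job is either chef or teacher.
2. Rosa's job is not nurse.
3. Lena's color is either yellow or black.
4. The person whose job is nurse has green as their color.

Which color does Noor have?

green

With clues 1–4, black, orange, and yellow are impossible for Noor's color.
That leaves green.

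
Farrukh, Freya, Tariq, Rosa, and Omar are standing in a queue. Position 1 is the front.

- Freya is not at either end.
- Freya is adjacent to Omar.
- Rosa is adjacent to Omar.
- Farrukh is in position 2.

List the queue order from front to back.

Tariq, Farrukh, Freya, Omar, Rosa

From clue 1: Freya is in {2,3,4}.
From clues 1–4: Tariq → position 1, Farrukh → position 2, Freya → position 3, Omar → position 4, Rosa → position 5.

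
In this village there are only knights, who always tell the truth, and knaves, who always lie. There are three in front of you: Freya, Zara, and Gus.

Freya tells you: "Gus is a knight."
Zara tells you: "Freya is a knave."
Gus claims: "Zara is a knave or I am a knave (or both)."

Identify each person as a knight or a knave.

Freya: knight, Zara: knave, Gus: knight

Consider Freya. Suppose Freya is a knave.
Then no assignment of the remaining roles makes every statement match its speaker's type — contradiction.
So Freya is a knight.
With that fixed, Zara's statement is false, so Zara is a knave.
With that fixed, Gus's statement is true, so Gus is a knight.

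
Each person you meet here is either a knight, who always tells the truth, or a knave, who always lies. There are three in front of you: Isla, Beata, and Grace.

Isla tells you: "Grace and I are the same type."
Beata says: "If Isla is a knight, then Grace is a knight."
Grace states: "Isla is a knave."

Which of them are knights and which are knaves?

Isla: knave, Beata: knight, Grace: knight

Consider Isla. Suppose Isla is a knight.
Then no assignment of the remaining roles makes every statement match its speaker's type — contradiction.
So Isla is a knave.
With that fixed, Beata's statement is true, so Beata is a knight.
With that fixed, Grace's statement is true, so Grace is a knight.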